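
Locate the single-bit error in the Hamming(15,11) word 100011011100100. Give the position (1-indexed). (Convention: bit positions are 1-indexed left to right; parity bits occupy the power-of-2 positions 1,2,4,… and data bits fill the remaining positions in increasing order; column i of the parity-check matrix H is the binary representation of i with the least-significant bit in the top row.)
Syndrome s = H · r^T (mod 2), r = 100011011100100:
  s[0] = (101010101010101)·(100011011100100) mod 2 = 1+0+0+0+1+0+0+0+1+0+0+0+1+0+0 mod 2 = 0
  s[1] = (011001100110011)·(100011011100100) mod 2 = 0+0+0+0+0+1+0+0+0+1+0+0+0+0+0 mod 2 = 0
  s[2] = (000111100001111)·(100011011100100) mod 2 = 0+0+0+0+1+1+0+0+0+0+0+0+1+0+0 mod 2 = 1
  s[3] = (000000011111111)·(100011011100100) mod 2 = 0+0+0+0+0+0+0+1+1+1+0+0+1+0+0 mod 2 = 0
Syndrome = 0010
Column i of H is the binary representation of i, so the syndrome is the binary index of the flipped bit.
Read s = 0010 with s[0] as LSB: 0·2^0 + 0·2^1 + 1·2^2 + 0·2^3 = 4.
Error is at bit position 4.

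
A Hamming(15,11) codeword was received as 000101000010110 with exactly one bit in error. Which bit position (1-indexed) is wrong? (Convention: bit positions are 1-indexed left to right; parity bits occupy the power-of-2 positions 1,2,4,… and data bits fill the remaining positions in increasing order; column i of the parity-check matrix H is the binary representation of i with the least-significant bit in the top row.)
Syndrome s = H · r^T (mod 2), r = 000101000010110:
  s[0] = (101010101010101)·(000101000010110) mod 2 = 0+0+0+0+0+0+0+0+0+0+1+0+1+0+0 mod 2 = 0
  s[1] = (011001100110011)·(000101000010110) mod 2 = 0+0+0+0+0+1+0+0+0+0+1+0+0+1+0 mod 2 = 1
  s[2] = (000111100001111)·(000101000010110) mod 2 = 0+0+0+1+0+1+0+0+0+0+0+0+1+1+0 mod 2 = 0
  s[3] = (000000011111111)·(000101000010110) mod 2 = 0+0+0+0+0+0+0+0+0+0+1+0+1+1+0 mod 2 = 1
Syndrome = 0101
Column i of H is the binary representation of i, so the syndrome is the binary index of the flipped bit.
Read s = 0101 with s[0] as LSB: 0·2^0 + 1·2^1 + 0·2^2 + 1·2^3 = 10.
Error is at bit position 10.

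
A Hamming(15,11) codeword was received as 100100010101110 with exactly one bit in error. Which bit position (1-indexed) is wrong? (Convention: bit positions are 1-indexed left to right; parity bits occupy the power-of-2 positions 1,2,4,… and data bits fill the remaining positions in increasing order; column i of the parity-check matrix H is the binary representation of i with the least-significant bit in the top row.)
Syndrome s = H · r^T (mod 2), r = 100100010101110:
  s[0] = (101010101010101)·(100100010101110) mod 2 = 1+0+0+0+0+0+0+0+0+0+0+0+1+0+0 mod 2 = 0
  s[1] = (011001100110011)·(100100010101110) mod 2 = 0+0+0+0+0+0+0+0+0+1+0+0+0+1+0 mod 2 = 0
  s[2] = (000111100001111)·(100100010101110) mod 2 = 0+0+0+1+0+0+0+0+0+0+0+1+1+1+0 mod 2 = 0
  s[3] = (000000011111111)·(100100010101110) mod 2 = 0+0+0+0+0+0+0+1+0+1+0+1+1+1+0 mod 2 = 1
Syndrome = 0001
Column i of H is the binary representation of i, so the syndrome is the binary index of the flipped bit.
Read s = 0001 with s[0] as LSB: 0·2^0 + 0·2^1 + 0·2^2 + 1·2^3 = 8.
Error is at bit position 8.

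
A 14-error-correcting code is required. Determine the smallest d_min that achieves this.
Correcting t errors requires d_min ≥ 2t + 1 = 2·14 + 1 = 29.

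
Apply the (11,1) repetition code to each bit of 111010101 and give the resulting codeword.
Repeat each bit 11× and concatenate:
1→11111111111  1→11111111111  1→11111111111  0→00000000000  1→11111111111  0→00000000000  1→11111111111  0→00000000000  1→11111111111
Codeword = 111111111111111111111111111111111000000000001111111111100000000000111111111110000000000011111111111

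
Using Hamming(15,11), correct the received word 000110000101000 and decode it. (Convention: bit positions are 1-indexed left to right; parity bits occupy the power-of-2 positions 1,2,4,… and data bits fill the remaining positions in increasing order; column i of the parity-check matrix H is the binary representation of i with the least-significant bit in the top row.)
Syndrome s = H · r^T (mod 2), r = 000110000101000:
  s[0] = (101010101010101)·(000110000101000) mod 2 = 0+0+0+0+1+0+0+0+0+0+0+0+0+0+0 mod 2 = 1
  s[1] = (011001100110011)·(000110000101000) mod 2 = 0+0+0+0+0+0+0+0+0+1+0+0+0+0+0 mod 2 = 1
  s[2] = (000111100001111)·(000110000101000) mod 2 = 0+0+0+1+1+0+0+0+0+0+0+1+0+0+0 mod 2 = 1
  s[3] = (000000011111111)·(000110000101000) mod 2 = 0+0+0+0+0+0+0+0+0+1+0+1+0+0+0 mod 2 = 0
Syndrome = 1110
Column 7 of H equals this syndrome → error at bit 7 (1-indexed).
Flip bit 7: 000110000101000 → 000110100101000
Extract data bits at positions {3,5,6,7,9,10,11,12,13,14,15}: 01010101000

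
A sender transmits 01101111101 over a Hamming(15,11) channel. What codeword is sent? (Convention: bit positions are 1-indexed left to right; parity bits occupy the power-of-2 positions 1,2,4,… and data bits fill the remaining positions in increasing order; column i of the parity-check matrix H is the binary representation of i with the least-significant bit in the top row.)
Codeword c = d · G (mod 2), d = 01101111101:
  c[0] = d·G[:,0] = (01101111101)·(11011010101) mod 2 = 0+1+0+0+1+0+1+0+1+0+1 mod 2 = 1
  c[1] = d·G[:,1] = (01101111101)·(10110110011) mod 2 = 0+0+1+0+0+1+1+0+0+0+1 mod 2 = 0
  c[2] = d·G[:,2] = (01101111101)·(10000000000) mod 2 = 0+0+0+0+0+0+0+0+0+0+0 mod 2 = 0
  c[3] = d·G[:,3] = (01101111101)·(01110001111) mod 2 = 0+1+1+0+0+0+0+1+1+0+1 mod 2 = 1
  c[4] = d·G[:,4] = (01101111101)·(01000000000) mod 2 = 0+1+0+0+0+0+0+0+0+0+0 mod 2 = 1
  c[5] = d·G[:,5] = (01101111101)·(00100000000) mod 2 = 0+0+1+0+0+0+0+0+0+0+0 mod 2 = 1
  c[6] = d·G[:,6] = (01101111101)·(00010000000) mod 2 = 0+0+0+0+0+0+0+0+0+0+0 mod 2 = 0
  c[7] = d·G[:,7] = (01101111101)·(00001111111) mod 2 = 0+0+0+0+1+1+1+1+1+0+1 mod 2 = 0
  c[8] = d·G[:,8] = (01101111101)·(00001000000) mod 2 = 0+0+0+0+1+0+0+0+0+0+0 mod 2 = 1
  c[9] = d·G[:,9] = (01101111101)·(00000100000) mod 2 = 0+0+0+0+0+1+0+0+0+0+0 mod 2 = 1
  c[10] = d·G[:,10] = (01101111101)·(00000010000) mod 2 = 0+0+0+0+0+0+1+0+0+0+0 mod 2 = 1
  c[11] = d·G[:,11] = (01101111101)·(00000001000) mod 2 = 0+0+0+0+0+0+0+1+0+0+0 mod 2 = 1
  c[12] = d·G[:,12] = (01101111101)·(00000000100) mod 2 = 0+0+0+0+0+0+0+0+1+0+0 mod 2 = 1
  c[13] = d·G[:,13] = (01101111101)·(00000000010) mod 2 = 0+0+0+0+0+0+0+0+0+0+0 mod 2 = 0
  c[14] = d·G[:,14] = (01101111101)·(00000000001) mod 2 = 0+0+0+0+0+0+0+0+0+0+1 mod 2 = 1
Codeword = 100111001111101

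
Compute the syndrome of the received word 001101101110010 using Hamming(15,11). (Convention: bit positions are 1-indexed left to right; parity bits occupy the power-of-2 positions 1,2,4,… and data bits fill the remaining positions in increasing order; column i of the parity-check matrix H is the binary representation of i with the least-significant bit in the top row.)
Syndrome s = H · r^T (mod 2), r = 001101101110010:
  s[0] = (101010101010101)·(001101101110010) mod 2 = 0+0+1+0+0+0+1+0+1+0+1+0+0+0+0 mod 2 = 0
  s[1] = (011001100110011)·(001101101110010) mod 2 = 0+0+1+0+0+1+1+0+0+1+1+0+0+1+0 mod 2 = 0
  s[2] = (000111100001111)·(001101101110010) mod 2 = 0+0+0+1+0+1+1+0+0+0+0+0+0+1+0 mod 2 = 0
  s[3] = (000000011111111)·(001101101110010) mod 2 = 0+0+0+0+0+0+0+0+1+1+1+0+0+1+0 mod 2 = 0
Syndrome = 0000
s = 0: no error detected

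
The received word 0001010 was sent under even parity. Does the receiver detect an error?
Sum of received bits: 0+0+0+1+0+1+0 = 2; 2 mod 2 = 0. Result is 0 → no error detected.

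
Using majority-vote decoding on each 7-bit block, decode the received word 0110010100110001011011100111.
Split into 7-bit blocks and majority-vote each:
  block 1 = 0110010: 3 ones, 4 zeros → 0
  block 2 = 1001100: 3 ones, 4 zeros → 0
  block 3 = 0101101: 4 ones, 3 zeros → 1
  block 4 = 1100111: 5 ones, 2 zeros → 1
Decoded = 0011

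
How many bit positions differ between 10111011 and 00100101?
XOR = 10011110, count of 1s = 5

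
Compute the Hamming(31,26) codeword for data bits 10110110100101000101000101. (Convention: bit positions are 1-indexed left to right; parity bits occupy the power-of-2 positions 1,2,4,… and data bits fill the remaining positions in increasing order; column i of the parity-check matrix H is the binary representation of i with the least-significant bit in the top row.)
Codeword c = d · G (mod 2), d = 10110110100101000101000101:
  c[0] = d·G[:,0] = (10110110100101000101000101)·(11011010101101010101010101) mod 2 = 1+0+0+1+0+0+1+0+1+0+0+1+0+1+0+0+0+1+0+1+0+0+0+1+0+1 mod 2 = 0
  c[1] = d·G[:,1] = (10110110100101000101000101)·(10110110011011001100110011) mod 2 = 1+0+1+1+0+1+1+0+0+0+0+0+0+1+0+0+0+1+0+0+0+0+0+0+0+1 mod 2 = 0
  c[2] = d·G[:,2] = (10110110100101000101000101)·(10000000000000000000000000) mod 2 = 1+0+0+0+0+0+0+0+0+0+0+0+0+0+0+0+0+0+0+0+0+0+0+0+0+0 mod 2 = 1
  c[3] = d·G[:,3] = (10110110100101000101000101)·(01110001111000111100001111) mod 2 = 0+0+1+1+0+0+0+0+1+0+0+0+0+0+0+0+0+1+0+0+0+0+0+1+0+1 mod 2 = 0
  c[4] = d·G[:,4] = (10110110100101000101000101)·(01000000000000000000000000) mod 2 = 0+0+0+0+0+0+0+0+0+0+0+0+0+0+0+0+0+0+0+0+0+0+0+0+0+0 mod 2 = 0
  c[5] = d·G[:,5] = (10110110100101000101000101)·(00100000000000000000000000) mod 2 = 0+0+1+0+0+0+0+0+0+0+0+0+0+0+0+0+0+0+0+0+0+0+0+0+0+0 mod 2 = 1
  c[6] = d·G[:,6] = (10110110100101000101000101)·(00010000000000000000000000) mod 2 = 0+0+0+1+0+0+0+0+0+0+0+0+0+0+0+0+0+0+0+0+0+0+0+0+0+0 mod 2 = 1
  c[7] = d·G[:,7] = (10110110100101000101000101)·(00001111111000000011111111) mod 2 = 0+0+0+0+0+1+1+0+1+0+0+0+0+0+0+0+0+0+0+1+0+0+0+1+0+1 mod 2 = 0
  c[8] = d·G[:,8] = (10110110100101000101000101)·(00001000000000000000000000) mod 2 = 0+0+0+0+0+0+0+0+0+0+0+0+0+0+0+0+0+0+0+0+0+0+0+0+0+0 mod 2 = 0
  c[9] = d·G[:,9] = (10110110100101000101000101)·(00000100000000000000000000) mod 2 = 0+0+0+0+0+1+0+0+0+0+0+0+0+0+0+0+0+0+0+0+0+0+0+0+0+0 mod 2 = 1
  c[10] = d·G[:,10] = (10110110100101000101000101)·(00000010000000000000000000) mod 2 = 0+0+0+0+0+0+1+0+0+0+0+0+0+0+0+0+0+0+0+0+0+0+0+0+0+0 mod 2 = 1
  c[11] = d·G[:,11] = (10110110100101000101000101)·(00000001000000000000000000) mod 2 = 0+0+0+0+0+0+0+0+0+0+0+0+0+0+0+0+0+0+0+0+0+0+0+0+0+0 mod 2 = 0
  c[12] = d·G[:,12] = (10110110100101000101000101)·(00000000100000000000000000) mod 2 = 0+0+0+0+0+0+0+0+1+0+0+0+0+0+0+0+0+0+0+0+0+0+0+0+0+0 mod 2 = 1
  c[13] = d·G[:,13] = (10110110100101000101000101)·(00000000010000000000000000) mod 2 = 0+0+0+0+0+0+0+0+0+0+0+0+0+0+0+0+0+0+0+0+0+0+0+0+0+0 mod 2 = 0
  c[14] = d·G[:,14] = (10110110100101000101000101)·(00000000001000000000000000) mod 2 = 0+0+0+0+0+0+0+0+0+0+0+0+0+0+0+0+0+0+0+0+0+0+0+0+0+0 mod 2 = 0
  c[15] = d·G[:,15] = (10110110100101000101000101)·(00000000000111111111111111) mod 2 = 0+0+0+0+0+0+0+0+0+0+0+1+0+1+0+0+0+1+0+1+0+0+0+1+0+1 mod 2 = 0
  c[16] = d·G[:,16] = (10110110100101000101000101)·(00000000000100000000000000) mod 2 = 0+0+0+0+0+0+0+0+0+0+0+1+0+0+0+0+0+0+0+0+0+0+0+0+0+0 mod 2 = 1
  c[17] = d·G[:,17] = (10110110100101000101000101)·(00000000000010000000000000) mod 2 = 0+0+0+0+0+0+0+0+0+0+0+0+0+0+0+0+0+0+0+0+0+0+0+0+0+0 mod 2 = 0
  c[18] = d·G[:,18] = (10110110100101000101000101)·(00000000000001000000000000) mod 2 = 0+0+0+0+0+0+0+0+0+0+0+0+0+1+0+0+0+0+0+0+0+0+0+0+0+0 mod 2 = 1
  c[19] = d·G[:,19] = (10110110100101000101000101)·(00000000000000100000000000) mod 2 = 0+0+0+0+0+0+0+0+0+0+0+0+0+0+0+0+0+0+0+0+0+0+0+0+0+0 mod 2 = 0
  c[20] = d·G[:,20] = (10110110100101000101000101)·(00000000000000010000000000) mod 2 = 0+0+0+0+0+0+0+0+0+0+0+0+0+0+0+0+0+0+0+0+0+0+0+0+0+0 mod 2 = 0
  c[21] = d·G[:,21] = (10110110100101000101000101)·(00000000000000001000000000) mod 2 = 0+0+0+0+0+0+0+0+0+0+0+0+0+0+0+0+0+0+0+0+0+0+0+0+0+0 mod 2 = 0
  c[22] = d·G[:,22] = (10110110100101000101000101)·(00000000000000000100000000) mod 2 = 0+0+0+0+0+0+0+0+0+0+0+0+0+0+0+0+0+1+0+0+0+0+0+0+0+0 mod 2 = 1
  c[23] = d·G[:,23] = (10110110100101000101000101)·(00000000000000000010000000) mod 2 = 0+0+0+0+0+0+0+0+0+0+0+0+0+0+0+0+0+0+0+0+0+0+0+0+0+0 mod 2 = 0
  c[24] = d·G[:,24] = (10110110100101000101000101)·(00000000000000000001000000) mod 2 = 0+0+0+0+0+0+0+0+0+0+0+0+0+0+0+0+0+0+0+1+0+0+0+0+0+0 mod 2 = 1
  c[25] = d·G[:,25] = (10110110100101000101000101)·(00000000000000000000100000) mod 2 = 0+0+0+0+0+0+0+0+0+0+0+0+0+0+0+0+0+0+0+0+0+0+0+0+0+0 mod 2 = 0
  c[26] = d·G[:,26] = (10110110100101000101000101)·(00000000000000000000010000) mod 2 = 0+0+0+0+0+0+0+0+0+0+0+0+0+0+0+0+0+0+0+0+0+0+0+0+0+0 mod 2 = 0
  c[27] = d·G[:,27] = (10110110100101000101000101)·(00000000000000000000001000) mod 2 = 0+0+0+0+0+0+0+0+0+0+0+0+0+0+0+0+0+0+0+0+0+0+0+0+0+0 mod 2 = 0
  c[28] = d·G[:,28] = (10110110100101000101000101)·(00000000000000000000000100) mod 2 = 0+0+0+0+0+0+0+0+0+0+0+0+0+0+0+0+0+0+0+0+0+0+0+1+0+0 mod 2 = 1
  c[29] = d·G[:,29] = (10110110100101000101000101)·(00000000000000000000000010) mod 2 = 0+0+0+0+0+0+0+0+0+0+0+0+0+0+0+0+0+0+0+0+0+0+0+0+0+0 mod 2 = 0
  c[30] = d·G[:,30] = (10110110100101000101000101)·(00000000000000000000000001) mod 2 = 0+0+0+0+0+0+0+0+0+0+0+0+0+0+0+0+0+0+0+0+0+0+0+0+0+1 mod 2 = 1
Codeword = 0010011001101000101000101000101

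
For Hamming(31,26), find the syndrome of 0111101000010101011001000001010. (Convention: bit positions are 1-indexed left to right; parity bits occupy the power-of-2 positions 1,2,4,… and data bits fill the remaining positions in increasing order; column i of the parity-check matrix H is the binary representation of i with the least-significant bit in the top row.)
Syndrome s = H · r^T (mod 2), r = 0111101000010101011001000001010:
  s[0] = (1010101010101010101010101010101)·(0111101000010101011001000001010) mod 2 = 0+0+1+0+1+0+1+0+0+0+0+0+0+0+0+0+0+0+1+0+0+0+0+0+0+0+0+0+0+0+0 mod 2 = 0
  s[1] = (0110011001100110011001100110011)·(0111101000010101011001000001010) mod 2 = 0+1+1+0+0+0+1+0+0+0+0+0+0+1+0+0+0+1+1+0+0+1+0+0+0+0+0+0+0+1+0 mod 2 = 0
  s[2] = (0001111000011110000111100001111)·(0111101000010101011001000001010) mod 2 = 0+0+0+1+1+0+1+0+0+0+0+1+0+1+0+0+0+0+0+0+0+1+0+0+0+0+0+1+0+1+0 mod 2 = 0
  s[3] = (0000000111111110000000011111111)·(0111101000010101011001000001010) mod 2 = 0+0+0+0+0+0+0+0+0+0+0+1+0+1+0+0+0+0+0+0+0+0+0+0+0+0+0+1+0+1+0 mod 2 = 0
  s[4] = (0000000000000001111111111111111)·(0111101000010101011001000001010) mod 2 = 0+0+0+0+0+0+0+0+0+0+0+0+0+0+0+1+0+1+1+0+0+1+0+0+0+0+0+1+0+1+0 mod 2 = 0
Syndrome = 00000
s = 0: no error detected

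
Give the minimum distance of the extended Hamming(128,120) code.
d_min = 4 (adding an overall parity bit to Hamming(127,120) raises d_min from 3 to 4).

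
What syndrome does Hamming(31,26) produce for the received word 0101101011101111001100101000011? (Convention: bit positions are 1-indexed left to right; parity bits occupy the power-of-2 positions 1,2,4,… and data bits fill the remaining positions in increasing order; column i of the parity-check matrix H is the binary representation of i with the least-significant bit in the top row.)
Syndrome s = H · r^T (mod 2), r = 0101101011101111001100101000011:
  s[0] = (1010101010101010101010101010101)·(0101101011101111001100101000011) mod 2 = 0+0+0+0+1+0+1+0+1+0+1+0+1+0+1+0+0+0+1+0+0+0+1+0+1+0+0+0+0+0+1 mod 2 = 0
  s[1] = (0110011001100110011001100110011)·(0101101011101111001100101000011) mod 2 = 0+1+0+0+0+0+1+0+0+1+1+0+0+1+1+0+0+0+1+0+0+0+1+0+0+0+0+0+0+1+1 mod 2 = 0
  s[2] = (0001111000011110000111100001111)·(0101101011101111001100101000011) mod 2 = 0+0+0+1+1+0+1+0+0+0+0+0+1+1+1+0+0+0+0+1+0+0+1+0+0+0+0+0+0+1+1 mod 2 = 0
  s[3] = (0000000111111110000000011111111)·(0101101011101111001100101000011) mod 2 = 0+0+0+0+0+0+0+0+1+1+1+0+1+1+1+0+0+0+0+0+0+0+0+0+1+0+0+0+0+1+1 mod 2 = 1
  s[4] = (0000000000000001111111111111111)·(0101101011101111001100101000011) mod 2 = 0+0+0+0+0+0+0+0+0+0+0+0+0+0+0+1+0+0+1+1+0+0+1+0+1+0+0+0+0+1+1 mod 2 = 1
Syndrome = 00011
Non-zero syndrome: error at position 24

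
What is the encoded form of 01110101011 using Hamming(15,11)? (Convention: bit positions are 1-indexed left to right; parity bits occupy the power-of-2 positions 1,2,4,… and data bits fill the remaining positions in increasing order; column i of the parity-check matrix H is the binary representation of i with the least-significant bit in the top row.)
Codeword c = d · G (mod 2), d = 01110101011:
  c[0] = d·G[:,0] = (01110101011)·(11011010101) mod 2 = 0+1+0+1+0+0+0+0+0+0+1 mod 2 = 1
  c[1] = d·G[:,1] = (01110101011)·(10110110011) mod 2 = 0+0+1+1+0+1+0+0+0+1+1 mod 2 = 1
  c[2] = d·G[:,2] = (01110101011)·(10000000000) mod 2 = 0+0+0+0+0+0+0+0+0+0+0 mod 2 = 0
  c[3] = d·G[:,3] = (01110101011)·(01110001111) mod 2 = 0+1+1+1+0+0+0+1+0+1+1 mod 2 = 0
  c[4] = d·G[:,4] = (01110101011)·(01000000000) mod 2 = 0+1+0+0+0+0+0+0+0+0+0 mod 2 = 1
  c[5] = d·G[:,5] = (01110101011)·(00100000000) mod 2 = 0+0+1+0+0+0+0+0+0+0+0 mod 2 = 1
  c[6] = d·G[:,6] = (01110101011)·(00010000000) mod 2 = 0+0+0+1+0+0+0+0+0+0+0 mod 2 = 1
  c[7] = d·G[:,7] = (01110101011)·(00001111111) mod 2 = 0+0+0+0+0+1+0+1+0+1+1 mod 2 = 0
  c[8] = d·G[:,8] = (01110101011)·(00001000000) mod 2 = 0+0+0+0+0+0+0+0+0+0+0 mod 2 = 0
  c[9] = d·G[:,9] = (01110101011)·(00000100000) mod 2 = 0+0+0+0+0+1+0+0+0+0+0 mod 2 = 1
  c[10] = d·G[:,10] = (01110101011)·(00000010000) mod 2 = 0+0+0+0+0+0+0+0+0+0+0 mod 2 = 0
  c[11] = d·G[:,11] = (01110101011)·(00000001000) mod 2 = 0+0+0+0+0+0+0+1+0+0+0 mod 2 = 1
  c[12] = d·G[:,12] = (01110101011)·(00000000100) mod 2 = 0+0+0+0+0+0+0+0+0+0+0 mod 2 = 0
  c[13] = d·G[:,13] = (01110101011)·(00000000010) mod 2 = 0+0+0+0+0+0+0+0+0+1+0 mod 2 = 1
  c[14] = d·G[:,14] = (01110101011)·(00000000001) mod 2 = 0+0+0+0+0+0+0+0+0+0+1 mod 2 = 1
Codeword = 110011100101011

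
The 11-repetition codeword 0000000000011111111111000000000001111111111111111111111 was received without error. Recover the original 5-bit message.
Split into 11-bit blocks: 00000000000 11111111111 00000000000 11111111111 11111111111
Data = 01011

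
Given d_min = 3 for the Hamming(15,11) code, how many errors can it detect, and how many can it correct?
Detection only: up to d_min − 1 = 2 errors.
Correction: up to ⌊(d_min − 1)/2⌋ = ⌊2/2⌋ = 1 errors.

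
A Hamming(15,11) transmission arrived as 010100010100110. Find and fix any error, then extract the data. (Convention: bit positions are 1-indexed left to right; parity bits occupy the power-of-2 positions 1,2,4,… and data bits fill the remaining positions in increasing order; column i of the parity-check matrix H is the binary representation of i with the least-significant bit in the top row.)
Syndrome s = H · r^T (mod 2), r = 010100010100110:
  s[0] = (101010101010101)·(010100010100110) mod 2 = 0+0+0+0+0+0+0+0+0+0+0+0+1+0+0 mod 2 = 1
  s[1] = (011001100110011)·(010100010100110) mod 2 = 0+1+0+0+0+0+0+0+0+1+0+0+0+1+0 mod 2 = 1
  s[2] = (000111100001111)·(010100010100110) mod 2 = 0+0+0+1+0+0+0+0+0+0+0+0+1+1+0 mod 2 = 1
  s[3] = (000000011111111)·(010100010100110) mod 2 = 0+0+0+0+0+0+0+1+0+1+0+0+1+1+0 mod 2 = 0
Syndrome = 1110
Column 7 of H equals this syndrome → error at bit 7 (1-indexed).
Flip bit 7: 010100010100110 → 010100110100110
Extract data bits at positions {3,5,6,7,9,10,11,12,13,14,15}: 00010100110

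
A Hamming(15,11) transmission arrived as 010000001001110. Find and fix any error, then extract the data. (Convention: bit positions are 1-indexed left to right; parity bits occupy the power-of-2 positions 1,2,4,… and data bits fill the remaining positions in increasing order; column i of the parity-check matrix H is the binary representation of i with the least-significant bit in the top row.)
Syndrome s = H · r^T (mod 2), r = 010000001001110:
  s[0] = (101010101010101)·(010000001001110) mod 2 = 0+0+0+0+0+0+0+0+1+0+0+0+1+0+0 mod 2 = 0
  s[1] = (011001100110011)·(010000001001110) mod 2 = 0+1+0+0+0+0+0+0+0+0+0+0+0+1+0 mod 2 = 0
  s[2] = (000111100001111)·(010000001001110) mod 2 = 0+0+0+0+0+0+0+0+0+0+0+1+1+1+0 mod 2 = 1
  s[3] = (000000011111111)·(010000001001110) mod 2 = 0+0+0+0+0+0+0+0+1+0+0+1+1+1+0 mod 2 = 0
Syndrome = 0010
Column 4 of H equals this syndrome → error at bit 4 (1-indexed).
Flip bit 4: 010000001001110 → 010100001001110
Extract data bits at positions {3,5,6,7,9,10,11,12,13,14,15}: 00001001110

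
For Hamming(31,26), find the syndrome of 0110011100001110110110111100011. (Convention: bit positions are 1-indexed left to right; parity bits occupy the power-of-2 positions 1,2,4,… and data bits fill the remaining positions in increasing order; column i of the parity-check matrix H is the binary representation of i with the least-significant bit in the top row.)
Syndrome s = H · r^T (mod 2), r = 0110011100001110110110111100011:
  s[0] = (1010101010101010101010101010101)·(0110011100001110110110111100011) mod 2 = 0+0+1+0+0+0+1+0+0+0+0+0+1+0+1+0+1+0+0+0+1+0+1+0+1+0+0+0+0+0+1 mod 2 = 1
  s[1] = (0110011001100110011001100110011)·(0110011100001110110110111100011) mod 2 = 0+1+1+0+0+1+1+0+0+0+0+0+0+1+1+0+0+1+0+0+0+0+1+0+0+1+0+0+0+1+1 mod 2 = 1
  s[2] = (0001111000011110000111100001111)·(0110011100001110110110111100011) mod 2 = 0+0+0+0+0+1+1+0+0+0+0+0+1+1+1+0+0+0+0+1+1+0+1+0+0+0+0+0+0+1+1 mod 2 = 0
  s[3] = (0000000111111110000000011111111)·(0110011100001110110110111100011) mod 2 = 0+0+0+0+0+0+0+1+0+0+0+0+1+1+1+0+0+0+0+0+0+0+0+1+1+1+0+0+0+1+1 mod 2 = 1
  s[4] = (0000000000000001111111111111111)·(0110011100001110110110111100011) mod 2 = 0+0+0+0+0+0+0+0+0+0+0+0+0+0+0+0+1+1+0+1+1+0+1+1+1+1+0+0+0+1+1 mod 2 = 0
Syndrome = 11010
Non-zero syndrome: error at position 11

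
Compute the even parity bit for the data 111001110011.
Sum of data bits: 1+1+1+0+0+1+1+1+0+0+1+1 = 8.
8 mod 2 = 0, so parity bit = 0.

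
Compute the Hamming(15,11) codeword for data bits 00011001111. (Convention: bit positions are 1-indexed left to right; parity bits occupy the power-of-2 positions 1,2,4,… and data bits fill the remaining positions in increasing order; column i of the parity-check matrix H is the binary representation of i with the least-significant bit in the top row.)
Codeword c = d · G (mod 2), d = 00011001111:
  c[0] = d·G[:,0] = (00011001111)·(11011010101) mod 2 = 0+0+0+1+1+0+0+0+1+0+1 mod 2 = 0
  c[1] = d·G[:,1] = (00011001111)·(10110110011) mod 2 = 0+0+0+1+0+0+0+0+0+1+1 mod 2 = 1
  c[2] = d·G[:,2] = (00011001111)·(10000000000) mod 2 = 0+0+0+0+0+0+0+0+0+0+0 mod 2 = 0
  c[3] = d·G[:,3] = (00011001111)·(01110001111) mod 2 = 0+0+0+1+0+0+0+1+1+1+1 mod 2 = 1
  c[4] = d·G[:,4] = (00011001111)·(01000000000) mod 2 = 0+0+0+0+0+0+0+0+0+0+0 mod 2 = 0
  c[5] = d·G[:,5] = (00011001111)·(00100000000) mod 2 = 0+0+0+0+0+0+0+0+0+0+0 mod 2 = 0
  c[6] = d·G[:,6] = (00011001111)·(00010000000) mod 2 = 0+0+0+1+0+0+0+0+0+0+0 mod 2 = 1
  c[7] = d·G[:,7] = (00011001111)·(00001111111) mod 2 = 0+0+0+0+1+0+0+1+1+1+1 mod 2 = 1
  c[8] = d·G[:,8] = (00011001111)·(00001000000) mod 2 = 0+0+0+0+1+0+0+0+0+0+0 mod 2 = 1
  c[9] = d·G[:,9] = (00011001111)·(00000100000) mod 2 = 0+0+0+0+0+0+0+0+0+0+0 mod 2 = 0
  c[10] = d·G[:,10] = (00011001111)·(00000010000) mod 2 = 0+0+0+0+0+0+0+0+0+0+0 mod 2 = 0
  c[11] = d·G[:,11] = (00011001111)·(00000001000) mod 2 = 0+0+0+0+0+0+0+1+0+0+0 mod 2 = 1
  c[12] = d·G[:,12] = (00011001111)·(00000000100) mod 2 = 0+0+0+0+0+0+0+0+1+0+0 mod 2 = 1
  c[13] = d·G[:,13] = (00011001111)·(00000000010) mod 2 = 0+0+0+0+0+0+0+0+0+1+0 mod 2 = 1
  c[14] = d·G[:,14] = (00011001111)·(00000000001) mod 2 = 0+0+0+0+0+0+0+0+0+0+1 mod 2 = 1
Codeword = 010100111001111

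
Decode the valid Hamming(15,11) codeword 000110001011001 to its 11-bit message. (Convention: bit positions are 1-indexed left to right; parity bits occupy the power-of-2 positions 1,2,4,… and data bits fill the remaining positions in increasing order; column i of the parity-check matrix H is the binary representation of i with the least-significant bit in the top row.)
Parity bits occupy power-of-2 positions; data bits are at positions {3,5,6,7,9,10,11,12,13,14,15} (1-indexed).
Extract: c[3]=0 c[5]=1 c[6]=0 c[7]=0 c[9]=1 c[10]=0 c[11]=1 c[12]=1 c[13]=0 c[14]=0 c[15]=1
Data = 01001011001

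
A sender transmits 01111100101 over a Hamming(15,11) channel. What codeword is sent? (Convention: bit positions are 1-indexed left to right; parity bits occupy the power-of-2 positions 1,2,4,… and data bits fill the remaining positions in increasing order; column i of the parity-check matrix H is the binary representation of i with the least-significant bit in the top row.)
Codeword c = d · G (mod 2), d = 01111100101:
  c[0] = d·G[:,0] = (01111100101)·(11011010101) mod 2 = 0+1+0+1+1+0+0+0+1+0+1 mod 2 = 1
  c[1] = d·G[:,1] = (01111100101)·(10110110011) mod 2 = 0+0+1+1+0+1+0+0+0+0+1 mod 2 = 0
  c[2] = d·G[:,2] = (01111100101)·(10000000000) mod 2 = 0+0+0+0+0+0+0+0+0+0+0 mod 2 = 0
  c[3] = d·G[:,3] = (01111100101)·(01110001111) mod 2 = 0+1+1+1+0+0+0+0+1+0+1 mod 2 = 1
  c[4] = d·G[:,4] = (01111100101)·(01000000000) mod 2 = 0+1+0+0+0+0+0+0+0+0+0 mod 2 = 1
  c[5] = d·G[:,5] = (01111100101)·(00100000000) mod 2 = 0+0+1+0+0+0+0+0+0+0+0 mod 2 = 1
  c[6] = d·G[:,6] = (01111100101)·(00010000000) mod 2 = 0+0+0+1+0+0+0+0+0+0+0 mod 2 = 1
  c[7] = d·G[:,7] = (01111100101)·(00001111111) mod 2 = 0+0+0+0+1+1+0+0+1+0+1 mod 2 = 0
  c[8] = d·G[:,8] = (01111100101)·(00001000000) mod 2 = 0+0+0+0+1+0+0+0+0+0+0 mod 2 = 1
  c[9] = d·G[:,9] = (01111100101)·(00000100000) mod 2 = 0+0+0+0+0+1+0+0+0+0+0 mod 2 = 1
  c[10] = d·G[:,10] = (01111100101)·(00000010000) mod 2 = 0+0+0+0+0+0+0+0+0+0+0 mod 2 = 0
  c[11] = d·G[:,11] = (01111100101)·(00000001000) mod 2 = 0+0+0+0+0+0+0+0+0+0+0 mod 2 = 0
  c[12] = d·G[:,12] = (01111100101)·(00000000100) mod 2 = 0+0+0+0+0+0+0+0+1+0+0 mod 2 = 1
  c[13] = d·G[:,13] = (01111100101)·(00000000010) mod 2 = 0+0+0+0+0+0+0+0+0+0+0 mod 2 = 0
  c[14] = d·G[:,14] = (01111100101)·(00000000001) mod 2 = 0+0+0+0+0+0+0+0+0+0+1 mod 2 = 1
Codeword = 100111101100101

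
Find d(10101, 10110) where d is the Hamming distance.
XOR = 00011, count of 1s = 2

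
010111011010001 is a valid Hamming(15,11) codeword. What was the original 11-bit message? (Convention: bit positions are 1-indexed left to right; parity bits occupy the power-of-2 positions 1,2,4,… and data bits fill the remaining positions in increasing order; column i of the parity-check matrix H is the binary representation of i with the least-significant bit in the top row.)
Parity bits occupy power-of-2 positions; data bits are at positions {3,5,6,7,9,10,11,12,13,14,15} (1-indexed).
Extract: c[3]=0 c[5]=1 c[6]=1 c[7]=0 c[9]=1 c[10]=0 c[11]=1 c[12]=0 c[13]=0 c[14]=0 c[15]=1
Data = 01101010001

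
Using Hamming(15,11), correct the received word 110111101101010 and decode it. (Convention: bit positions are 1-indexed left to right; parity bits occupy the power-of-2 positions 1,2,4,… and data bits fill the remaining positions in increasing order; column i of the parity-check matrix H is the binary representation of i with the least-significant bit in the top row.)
Syndrome s = H · r^T (mod 2), r = 110111101101010:
  s[0] = (101010101010101)·(110111101101010) mod 2 = 1+0+0+0+1+0+1+0+1+0+0+0+0+0+0 mod 2 = 0
  s[1] = (011001100110011)·(110111101101010) mod 2 = 0+1+0+0+0+1+1+0+0+1+0+0+0+1+0 mod 2 = 1
  s[2] = (000111100001111)·(110111101101010) mod 2 = 0+0+0+1+1+1+1+0+0+0+0+1+0+1+0 mod 2 = 0
  s[3] = (000000011111111)·(110111101101010) mod 2 = 0+0+0+0+0+0+0+0+1+1+0+1+0+1+0 mod 2 = 0
Syndrome = 0100
Column 2 of H equals this syndrome → error at bit 2 (1-indexed).
Flip bit 2: 110111101101010 → 100111101101010
Extract data bits at positions {3,5,6,7,9,10,11,12,13,14,15}: 01111101010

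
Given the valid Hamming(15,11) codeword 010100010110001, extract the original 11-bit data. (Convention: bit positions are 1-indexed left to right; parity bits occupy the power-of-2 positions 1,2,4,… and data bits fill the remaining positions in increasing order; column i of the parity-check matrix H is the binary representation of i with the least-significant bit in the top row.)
Parity bits occupy power-of-2 positions; data bits are at positions {3,5,6,7,9,10,11,12,13,14,15} (1-indexed).
Extract: c[3]=0 c[5]=0 c[6]=0 c[7]=0 c[9]=0 c[10]=1 c[11]=1 c[12]=0 c[13]=0 c[14]=0 c[15]=1
Data = 00000110001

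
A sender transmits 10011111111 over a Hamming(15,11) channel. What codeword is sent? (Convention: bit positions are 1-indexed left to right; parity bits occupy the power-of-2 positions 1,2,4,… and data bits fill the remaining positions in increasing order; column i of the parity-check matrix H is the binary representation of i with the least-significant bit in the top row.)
Codeword c = d · G (mod 2), d = 10011111111:
  c[0] = d·G[:,0] = (10011111111)·(11011010101) mod 2 = 1+0+0+1+1+0+1+0+1+0+1 mod 2 = 0
  c[1] = d·G[:,1] = (10011111111)·(10110110011) mod 2 = 1+0+0+1+0+1+1+0+0+1+1 mod 2 = 0
  c[2] = d·G[:,2] = (10011111111)·(10000000000) mod 2 = 1+0+0+0+0+0+0+0+0+0+0 mod 2 = 1
  c[3] = d·G[:,3] = (10011111111)·(01110001111) mod 2 = 0+0+0+1+0+0+0+1+1+1+1 mod 2 = 1
  c[4] = d·G[:,4] = (10011111111)·(01000000000) mod 2 = 0+0+0+0+0+0+0+0+0+0+0 mod 2 = 0
  c[5] = d·G[:,5] = (10011111111)·(00100000000) mod 2 = 0+0+0+0+0+0+0+0+0+0+0 mod 2 = 0
  c[6] = d·G[:,6] = (10011111111)·(00010000000) mod 2 = 0+0+0+1+0+0+0+0+0+0+0 mod 2 = 1
  c[7] = d·G[:,7] = (10011111111)·(00001111111) mod 2 = 0+0+0+0+1+1+1+1+1+1+1 mod 2 = 1
  c[8] = d·G[:,8] = (10011111111)·(00001000000) mod 2 = 0+0+0+0+1+0+0+0+0+0+0 mod 2 = 1
  c[9] = d·G[:,9] = (10011111111)·(00000100000) mod 2 = 0+0+0+0+0+1+0+0+0+0+0 mod 2 = 1
  c[10] = d·G[:,10] = (10011111111)·(00000010000) mod 2 = 0+0+0+0+0+0+1+0+0+0+0 mod 2 = 1
  c[11] = d·G[:,11] = (10011111111)·(00000001000) mod 2 = 0+0+0+0+0+0+0+1+0+0+0 mod 2 = 1
  c[12] = d·G[:,12] = (10011111111)·(00000000100) mod 2 = 0+0+0+0+0+0+0+0+1+0+0 mod 2 = 1
  c[13] = d·G[:,13] = (10011111111)·(00000000010) mod 2 = 0+0+0+0+0+0+0+0+0+1+0 mod 2 = 1
  c[14] = d·G[:,14] = (10011111111)·(00000000001) mod 2 = 0+0+0+0+0+0+0+0+0+0+1 mod 2 = 1
Codeword = 001100111111111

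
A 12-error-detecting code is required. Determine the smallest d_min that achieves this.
Detecting e errors requires d_min ≥ e + 1 = 12 + 1 = 13.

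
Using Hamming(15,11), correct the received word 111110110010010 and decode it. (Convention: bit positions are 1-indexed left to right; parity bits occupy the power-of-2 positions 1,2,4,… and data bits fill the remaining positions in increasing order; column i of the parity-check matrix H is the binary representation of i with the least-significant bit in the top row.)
Syndrome s = H · r^T (mod 2), r = 111110110010010:
  s[0] = (101010101010101)·(111110110010010) mod 2 = 1+0+1+0+1+0+1+0+0+0+1+0+0+0+0 mod 2 = 1
  s[1] = (011001100110011)·(111110110010010) mod 2 = 0+1+1+0+0+0+1+0+0+0+1+0+0+1+0 mod 2 = 1
  s[2] = (000111100001111)·(111110110010010) mod 2 = 0+0+0+1+1+0+1+0+0+0+0+0+0+1+0 mod 2 = 0
  s[3] = (000000011111111)·(111110110010010) mod 2 = 0+0+0+0+0+0+0+1+0+0+1+0+0+1+0 mod 2 = 1
Syndrome = 1101
Column 11 of H equals this syndrome → error at bit 11 (1-indexed).
Flip bit 11: 111110110010010 → 111110110000010
Extract data bits at positions {3,5,6,7,9,10,11,12,13,14,15}: 11010000010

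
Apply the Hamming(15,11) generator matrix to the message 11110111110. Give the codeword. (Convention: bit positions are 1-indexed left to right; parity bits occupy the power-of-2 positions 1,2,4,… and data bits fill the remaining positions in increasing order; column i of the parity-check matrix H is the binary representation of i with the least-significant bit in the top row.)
Codeword c = d · G (mod 2), d = 11110111110:
  c[0] = d·G[:,0] = (11110111110)·(11011010101) mod 2 = 1+1+0+1+0+0+1+0+1+0+0 mod 2 = 1
  c[1] = d·G[:,1] = (11110111110)·(10110110011) mod 2 = 1+0+1+1+0+1+1+0+0+1+0 mod 2 = 0
  c[2] = d·G[:,2] = (11110111110)·(10000000000) mod 2 = 1+0+0+0+0+0+0+0+0+0+0 mod 2 = 1
  c[3] = d·G[:,3] = (11110111110)·(01110001111) mod 2 = 0+1+1+1+0+0+0+1+1+1+0 mod 2 = 0
  c[4] = d·G[:,4] = (11110111110)·(01000000000) mod 2 = 0+1+0+0+0+0+0+0+0+0+0 mod 2 = 1
  c[5] = d·G[:,5] = (11110111110)·(00100000000) mod 2 = 0+0+1+0+0+0+0+0+0+0+0 mod 2 = 1
  c[6] = d·G[:,6] = (11110111110)·(00010000000) mod 2 = 0+0+0+1+0+0+0+0+0+0+0 mod 2 = 1
  c[7] = d·G[:,7] = (11110111110)·(00001111111) mod 2 = 0+0+0+0+0+1+1+1+1+1+0 mod 2 = 1
  c[8] = d·G[:,8] = (11110111110)·(00001000000) mod 2 = 0+0+0+0+0+0+0+0+0+0+0 mod 2 = 0
  c[9] = d·G[:,9] = (11110111110)·(00000100000) mod 2 = 0+0+0+0+0+1+0+0+0+0+0 mod 2 = 1
  c[10] = d·G[:,10] = (11110111110)·(00000010000) mod 2 = 0+0+0+0+0+0+1+0+0+0+0 mod 2 = 1
  c[11] = d·G[:,11] = (11110111110)·(00000001000) mod 2 = 0+0+0+0+0+0+0+1+0+0+0 mod 2 = 1
  c[12] = d·G[:,12] = (11110111110)·(00000000100) mod 2 = 0+0+0+0+0+0+0+0+1+0+0 mod 2 = 1
  c[13] = d·G[:,13] = (11110111110)·(00000000010) mod 2 = 0+0+0+0+0+0+0+0+0+1+0 mod 2 = 1
  c[14] = d·G[:,14] = (11110111110)·(00000000001) mod 2 = 0+0+0+0+0+0+0+0+0+0+0 mod 2 = 0
Codeword = 101011110111110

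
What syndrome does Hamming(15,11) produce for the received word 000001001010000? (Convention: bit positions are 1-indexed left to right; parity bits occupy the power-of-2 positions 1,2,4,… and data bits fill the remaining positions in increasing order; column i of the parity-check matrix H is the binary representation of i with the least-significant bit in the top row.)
Syndrome s = H · r^T (mod 2), r = 000001001010000:
  s[0] = (101010101010101)·(000001001010000) mod 2 = 0+0+0+0+0+0+0+0+1+0+1+0+0+0+0 mod 2 = 0
  s[1] = (011001100110011)·(000001001010000) mod 2 = 0+0+0+0+0+1+0+0+0+0+1+0+0+0+0 mod 2 = 0
  s[2] = (000111100001111)·(000001001010000) mod 2 = 0+0+0+0+0+1+0+0+0+0+0+0+0+0+0 mod 2 = 1
  s[3] = (000000011111111)·(000001001010000) mod 2 = 0+0+0+0+0+0+0+0+1+0+1+0+0+0+0 mod 2 = 0
Syndrome = 0010
Non-zero syndrome: error at position 4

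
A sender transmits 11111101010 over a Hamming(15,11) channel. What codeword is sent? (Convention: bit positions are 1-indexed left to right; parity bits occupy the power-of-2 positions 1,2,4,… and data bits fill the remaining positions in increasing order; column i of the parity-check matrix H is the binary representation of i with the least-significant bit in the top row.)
Codeword c = d · G (mod 2), d = 11111101010:
  c[0] = d·G[:,0] = (11111101010)·(11011010101) mod 2 = 1+1+0+1+1+0+0+0+0+0+0 mod 2 = 0
  c[1] = d·G[:,1] = (11111101010)·(10110110011) mod 2 = 1+0+1+1+0+1+0+0+0+1+0 mod 2 = 1
  c[2] = d·G[:,2] = (11111101010)·(10000000000) mod 2 = 1+0+0+0+0+0+0+0+0+0+0 mod 2 = 1
  c[3] = d·G[:,3] = (11111101010)·(01110001111) mod 2 = 0+1+1+1+0+0+0+1+0+1+0 mod 2 = 1
  c[4] = d·G[:,4] = (11111101010)·(01000000000) mod 2 = 0+1+0+0+0+0+0+0+0+0+0 mod 2 = 1
  c[5] = d·G[:,5] = (11111101010)·(00100000000) mod 2 = 0+0+1+0+0+0+0+0+0+0+0 mod 2 = 1
  c[6] = d·G[:,6] = (11111101010)·(00010000000) mod 2 = 0+0+0+1+0+0+0+0+0+0+0 mod 2 = 1
  c[7] = d·G[:,7] = (11111101010)·(00001111111) mod 2 = 0+0+0+0+1+1+0+1+0+1+0 mod 2 = 0
  c[8] = d·G[:,8] = (11111101010)·(00001000000) mod 2 = 0+0+0+0+1+0+0+0+0+0+0 mod 2 = 1
  c[9] = d·G[:,9] = (11111101010)·(00000100000) mod 2 = 0+0+0+0+0+1+0+0+0+0+0 mod 2 = 1
  c[10] = d·G[:,10] = (11111101010)·(00000010000) mod 2 = 0+0+0+0+0+0+0+0+0+0+0 mod 2 = 0
  c[11] = d·G[:,11] = (11111101010)·(00000001000) mod 2 = 0+0+0+0+0+0+0+1+0+0+0 mod 2 = 1
  c[12] = d·G[:,12] = (11111101010)·(00000000100) mod 2 = 0+0+0+0+0+0+0+0+0+0+0 mod 2 = 0
  c[13] = d·G[:,13] = (11111101010)·(00000000010) mod 2 = 0+0+0+0+0+0+0+0+0+1+0 mod 2 = 1
  c[14] = d·G[:,14] = (11111101010)·(00000000001) mod 2 = 0+0+0+0+0+0+0+0+0+0+0 mod 2 = 0
Codeword = 011111101101010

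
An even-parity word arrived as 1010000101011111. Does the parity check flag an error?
Sum of received bits: 1+0+1+0+0+0+0+1+0+1+0+1+1+1+1+1 = 9; 9 mod 2 = 1. Result is 1 ≠ 0 → error detected.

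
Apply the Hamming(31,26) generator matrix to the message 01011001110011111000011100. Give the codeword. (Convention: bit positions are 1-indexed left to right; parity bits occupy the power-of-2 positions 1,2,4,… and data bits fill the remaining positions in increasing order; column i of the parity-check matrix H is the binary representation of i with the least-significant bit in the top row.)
Codeword c = d · G (mod 2), d = 01011001110011111000011100:
  c[0] = d·G[:,0] = (01011001110011111000011100)·(11011010101101010101010101) mod 2 = 0+1+0+1+1+0+0+0+1+0+0+0+0+1+0+1+0+0+0+0+0+1+0+1+0+0 mod 2 = 0
  c[1] = d·G[:,1] = (01011001110011111000011100)·(10110110011011001100110011) mod 2 = 0+0+0+1+0+0+0+0+0+1+0+0+1+1+0+0+1+0+0+0+0+1+0+0+0+0 mod 2 = 0
  c[2] = d·G[:,2] = (01011001110011111000011100)·(10000000000000000000000000) mod 2 = 0+0+0+0+0+0+0+0+0+0+0+0+0+0+0+0+0+0+0+0+0+0+0+0+0+0 mod 2 = 0
  c[3] = d·G[:,3] = (01011001110011111000011100)·(01110001111000111100001111) mod 2 = 0+1+0+1+0+0+0+1+1+1+0+0+0+0+1+1+1+0+0+0+0+0+1+1+0+0 mod 2 = 0
  c[4] = d·G[:,4] = (01011001110011111000011100)·(01000000000000000000000000) mod 2 = 0+1+0+0+0+0+0+0+0+0+0+0+0+0+0+0+0+0+0+0+0+0+0+0+0+0 mod 2 = 1
  c[5] = d·G[:,5] = (01011001110011111000011100)·(00100000000000000000000000) mod 2 = 0+0+0+0+0+0+0+0+0+0+0+0+0+0+0+0+0+0+0+0+0+0+0+0+0+0 mod 2 = 0
  c[6] = d·G[:,6] = (01011001110011111000011100)·(00010000000000000000000000) mod 2 = 0+0+0+1+0+0+0+0+0+0+0+0+0+0+0+0+0+0+0+0+0+0+0+0+0+0 mod 2 = 1
  c[7] = d·G[:,7] = (01011001110011111000011100)·(00001111111000000011111111) mod 2 = 0+0+0+0+1+0+0+1+1+1+0+0+0+0+0+0+0+0+0+0+0+1+1+1+0+0 mod 2 = 1
  c[8] = d·G[:,8] = (01011001110011111000011100)·(00001000000000000000000000) mod 2 = 0+0+0+0+1+0+0+0+0+0+0+0+0+0+0+0+0+0+0+0+0+0+0+0+0+0 mod 2 = 1
  c[9] = d·G[:,9] = (01011001110011111000011100)·(00000100000000000000000000) mod 2 = 0+0+0+0+0+0+0+0+0+0+0+0+0+0+0+0+0+0+0+0+0+0+0+0+0+0 mod 2 = 0
  c[10] = d·G[:,10] = (01011001110011111000011100)·(00000010000000000000000000) mod 2 = 0+0+0+0+0+0+0+0+0+0+0+0+0+0+0+0+0+0+0+0+0+0+0+0+0+0 mod 2 = 0
  c[11] = d·G[:,11] = (01011001110011111000011100)·(00000001000000000000000000) mod 2 = 0+0+0+0+0+0+0+1+0+0+0+0+0+0+0+0+0+0+0+0+0+0+0+0+0+0 mod 2 = 1
  c[12] = d·G[:,12] = (01011001110011111000011100)·(00000000100000000000000000) mod 2 = 0+0+0+0+0+0+0+0+1+0+0+0+0+0+0+0+0+0+0+0+0+0+0+0+0+0 mod 2 = 1
  c[13] = d·G[:,13] = (01011001110011111000011100)·(00000000010000000000000000) mod 2 = 0+0+0+0+0+0+0+0+0+1+0+0+0+0+0+0+0+0+0+0+0+0+0+0+0+0 mod 2 = 1
  c[14] = d·G[:,14] = (01011001110011111000011100)·(00000000001000000000000000) mod 2 = 0+0+0+0+0+0+0+0+0+0+0+0+0+0+0+0+0+0+0+0+0+0+0+0+0+0 mod 2 = 0
  c[15] = d·G[:,15] = (01011001110011111000011100)·(00000000000111111111111111) mod 2 = 0+0+0+0+0+0+0+0+0+0+0+0+1+1+1+1+1+0+0+0+0+1+1+1+0+0 mod 2 = 0
  c[16] = d·G[:,16] = (01011001110011111000011100)·(00000000000100000000000000) mod 2 = 0+0+0+0+0+0+0+0+0+0+0+0+0+0+0+0+0+0+0+0+0+0+0+0+0+0 mod 2 = 0
  c[17] = d·G[:,17] = (01011001110011111000011100)·(00000000000010000000000000) mod 2 = 0+0+0+0+0+0+0+0+0+0+0+0+1+0+0+0+0+0+0+0+0+0+0+0+0+0 mod 2 = 1
  c[18] = d·G[:,18] = (01011001110011111000011100)·(00000000000001000000000000) mod 2 = 0+0+0+0+0+0+0+0+0+0+0+0+0+1+0+0+0+0+0+0+0+0+0+0+0+0 mod 2 = 1
  c[19] = d·G[:,19] = (01011001110011111000011100)·(00000000000000100000000000) mod 2 = 0+0+0+0+0+0+0+0+0+0+0+0+0+0+1+0+0+0+0+0+0+0+0+0+0+0 mod 2 = 1
  c[20] = d·G[:,20] = (01011001110011111000011100)·(00000000000000010000000000) mod 2 = 0+0+0+0+0+0+0+0+0+0+0+0+0+0+0+1+0+0+0+0+0+0+0+0+0+0 mod 2 = 1
  c[21] = d·G[:,21] = (01011001110011111000011100)·(00000000000000001000000000) mod 2 = 0+0+0+0+0+0+0+0+0+0+0+0+0+0+0+0+1+0+0+0+0+0+0+0+0+0 mod 2 = 1
  c[22] = d·G[:,22] = (01011001110011111000011100)·(00000000000000000100000000) mod 2 = 0+0+0+0+0+0+0+0+0+0+0+0+0+0+0+0+0+0+0+0+0+0+0+0+0+0 mod 2 = 0
  c[23] = d·G[:,23] = (01011001110011111000011100)·(00000000000000000010000000) mod 2 = 0+0+0+0+0+0+0+0+0+0+0+0+0+0+0+0+0+0+0+0+0+0+0+0+0+0 mod 2 = 0
  c[24] = d·G[:,24] = (01011001110011111000011100)·(00000000000000000001000000) mod 2 = 0+0+0+0+0+0+0+0+0+0+0+0+0+0+0+0+0+0+0+0+0+0+0+0+0+0 mod 2 = 0
  c[25] = d·G[:,25] = (01011001110011111000011100)·(00000000000000000000100000) mod 2 = 0+0+0+0+0+0+0+0+0+0+0+0+0+0+0+0+0+0+0+0+0+0+0+0+0+0 mod 2 = 0
  c[26] = d·G[:,26] = (01011001110011111000011100)·(00000000000000000000010000) mod 2 = 0+0+0+0+0+0+0+0+0+0+0+0+0+0+0+0+0+0+0+0+0+1+0+0+0+0 mod 2 = 1
  c[27] = d·G[:,27] = (01011001110011111000011100)·(00000000000000000000001000) mod 2 = 0+0+0+0+0+0+0+0+0+0+0+0+0+0+0+0+0+0+0+0+0+0+1+0+0+0 mod 2 = 1
  c[28] = d·G[:,28] = (01011001110011111000011100)·(00000000000000000000000100) mod 2 = 0+0+0+0+0+0+0+0+0+0+0+0+0+0+0+0+0+0+0+0+0+0+0+1+0+0 mod 2 = 1
  c[29] = d·G[:,29] = (01011001110011111000011100)·(00000000000000000000000010) mod 2 = 0+0+0+0+0+0+0+0+0+0+0+0+0+0+0+0+0+0+0+0+0+0+0+0+0+0 mod 2 = 0
  c[30] = d·G[:,30] = (01011001110011111000011100)·(00000000000000000000000001) mod 2 = 0+0+0+0+0+0+0+0+0+0+0+0+0+0+0+0+0+0+0+0+0+0+0+0+0+0 mod 2 = 0
Codeword = 0000101110011100011111000011100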